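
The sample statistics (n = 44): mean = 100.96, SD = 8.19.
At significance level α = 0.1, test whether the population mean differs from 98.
One-sample t-test:
H₀: μ = 98
H₁: μ ≠ 98
df = n - 1 = 43
t = (x̄ - μ₀) / (s/√n) = (100.96 - 98) / (8.19/√44) = 2.397
p-value = 0.0209

Since p-value < α = 0.1, we reject H₀.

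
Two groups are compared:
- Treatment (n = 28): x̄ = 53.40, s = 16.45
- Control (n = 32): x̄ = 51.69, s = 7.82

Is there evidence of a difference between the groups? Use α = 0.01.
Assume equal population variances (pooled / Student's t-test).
Student's two-sample t-test (equal variances):
H₀: μ₁ = μ₂
H₁: μ₁ ≠ μ₂
df = n₁ + n₂ - 2 = 58
Pooled variance s_p² = [(n₁-1)s₁² + (n₂-1)s₂²] / (n₁ + n₂ - 2) = [(27)(16.45²) + (31)(7.82²)] / 58 = 158.6550
SE = √(s_p²(1/n₁ + 1/n₂)) = √(158.6550 × (1/28 + 1/32)) = 3.2595
t = (x̄₁ - x̄₂) / SE = (53.40 - 51.69) / 3.2595 = 1.71 / 3.2595 = 0.525
p-value = 0.6018

Since p-value > α = 0.01, we fail to reject H₀.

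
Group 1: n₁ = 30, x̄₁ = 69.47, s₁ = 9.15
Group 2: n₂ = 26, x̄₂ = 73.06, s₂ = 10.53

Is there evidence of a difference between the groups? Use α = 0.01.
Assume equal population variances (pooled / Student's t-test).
Student's two-sample t-test (equal variances):
H₀: μ₁ = μ₂
H₁: μ₁ ≠ μ₂
df = n₁ + n₂ - 2 = 54
Pooled variance s_p² = [(n₁-1)s₁² + (n₂-1)s₂²] / (n₁ + n₂ - 2) = [(29)(9.15²) + (25)(10.53²)] / 54 = 96.2958
SE = √(s_p²(1/n₁ + 1/n₂)) = √(96.2958 × (1/30 + 1/26)) = 2.6294
t = (x̄₁ - x̄₂) / SE = (69.47 - 73.06) / 2.6294 = -3.59 / 2.6294 = -1.365
p-value = 0.1778

Since p-value > α = 0.01, we fail to reject H₀.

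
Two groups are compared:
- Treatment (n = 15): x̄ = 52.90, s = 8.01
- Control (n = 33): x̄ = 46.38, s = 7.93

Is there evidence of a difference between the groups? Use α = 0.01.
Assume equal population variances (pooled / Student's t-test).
Student's two-sample t-test (equal variances):
H₀: μ₁ = μ₂
H₁: μ₁ ≠ μ₂
df = n₁ + n₂ - 2 = 46
Pooled variance s_p² = [(n₁-1)s₁² + (n₂-1)s₂²] / (n₁ + n₂ - 2) = [(14)(8.01²) + (32)(7.93²)] / 46 = 63.2730
SE = √(s_p²(1/n₁ + 1/n₂)) = √(63.2730 × (1/15 + 1/33)) = 2.4770
t = (x̄₁ - x̄₂) / SE = (52.90 - 46.38) / 2.4770 = 6.52 / 2.4770 = 2.632
p-value = 0.0115

Since p-value > α = 0.01, we fail to reject H₀.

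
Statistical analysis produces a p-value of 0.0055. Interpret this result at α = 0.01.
Since p = 0.0055 < α = 0.01, reject H₀.
There is sufficient evidence to reject the null hypothesis; the result is statistically significant at the 0.01 level.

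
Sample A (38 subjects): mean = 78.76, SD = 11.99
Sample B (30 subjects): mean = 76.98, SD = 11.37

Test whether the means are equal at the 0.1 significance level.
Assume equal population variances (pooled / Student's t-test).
Student's two-sample t-test (equal variances):
H₀: μ₁ = μ₂
H₁: μ₁ ≠ μ₂
df = n₁ + n₂ - 2 = 66
Pooled variance s_p² = [(n₁-1)s₁² + (n₂-1)s₂²] / (n₁ + n₂ - 2) = [(37)(11.99²) + (29)(11.37²)] / 66 = 137.3963
SE = √(s_p²(1/n₁ + 1/n₂)) = √(137.3963 × (1/38 + 1/30)) = 2.8628
t = (x̄₁ - x̄₂) / SE = (78.76 - 76.98) / 2.8628 = 1.78 / 2.8628 = 0.622
p-value = 0.5362

Since p-value > α = 0.1, we fail to reject H₀.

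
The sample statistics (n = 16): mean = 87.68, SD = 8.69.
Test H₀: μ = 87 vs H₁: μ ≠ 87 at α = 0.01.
One-sample t-test:
H₀: μ = 87
H₁: μ ≠ 87
df = n - 1 = 15
t = (x̄ - μ₀) / (s/√n) = (87.68 - 87) / (8.69/√16) = 0.313
p-value = 0.7586

Since p-value > α = 0.01, we fail to reject H₀.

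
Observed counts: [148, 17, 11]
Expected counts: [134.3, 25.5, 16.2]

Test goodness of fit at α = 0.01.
Chi-square goodness of fit test:
H₀: observed counts match expected distribution
H₁: observed counts differ from expected distribution
df = k - 1 = 2
χ² = Σ(O - E)²/E
   = (148 - 134.3)²/134.3 + (17 - 25.5)²/25.5 + (11 - 16.2)²/16.2
   = 1.398 + 2.833 + 1.669
   = 5.90
p-value = 0.0523

Since p-value > α = 0.01, we fail to reject H₀.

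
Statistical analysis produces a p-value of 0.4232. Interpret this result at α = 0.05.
Since p = 0.4232 > α = 0.05, fail to reject H₀.
There is insufficient evidence to reject the null hypothesis; the result is not statistically significant at the 0.05 level.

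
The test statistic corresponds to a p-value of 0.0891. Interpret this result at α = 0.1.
Since p = 0.0891 < α = 0.1, reject H₀.
There is sufficient evidence to reject the null hypothesis; the result is statistically significant at the 0.1 level.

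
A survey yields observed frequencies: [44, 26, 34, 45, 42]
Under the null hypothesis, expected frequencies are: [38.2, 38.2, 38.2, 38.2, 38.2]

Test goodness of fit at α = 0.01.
Chi-square goodness of fit test:
H₀: observed counts match expected distribution
H₁: observed counts differ from expected distribution
df = k - 1 = 4
χ² = Σ(O - E)²/E
   = (44 - 38.2)²/38.2 + (26 - 38.2)²/38.2 + (34 - 38.2)²/38.2 + (45 - 38.2)²/38.2 + (42 - 38.2)²/38.2
   = 0.881 + 3.896 + 0.462 + 1.210 + 0.378
   = 6.83
p-value = 0.1453

Since p-value > α = 0.01, we fail to reject H₀.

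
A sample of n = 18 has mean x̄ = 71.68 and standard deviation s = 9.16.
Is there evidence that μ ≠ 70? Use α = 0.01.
One-sample t-test:
H₀: μ = 70
H₁: μ ≠ 70
df = n - 1 = 17
t = (x̄ - μ₀) / (s/√n) = (71.68 - 70) / (9.16/√18) = 0.778
p-value = 0.4472

Since p-value > α = 0.01, we fail to reject H₀.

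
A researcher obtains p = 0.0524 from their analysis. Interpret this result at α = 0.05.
Since p = 0.0524 > α = 0.05, fail to reject H₀.
There is insufficient evidence to reject the null hypothesis; the result is not statistically significant at the 0.05 level.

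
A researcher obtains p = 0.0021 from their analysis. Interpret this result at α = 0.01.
Since p = 0.0021 < α = 0.01, reject H₀.
There is sufficient evidence to reject the null hypothesis; the result is statistically significant at the 0.01 level.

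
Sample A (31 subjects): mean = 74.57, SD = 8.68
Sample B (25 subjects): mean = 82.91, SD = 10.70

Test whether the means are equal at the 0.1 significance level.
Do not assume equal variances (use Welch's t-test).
Welch's two-sample t-test:
H₀: μ₁ = μ₂
H₁: μ₁ ≠ μ₂
s₁²/n₁ = 8.68²/31 = 2.4304,  s₂²/n₂ = 10.70²/25 = 4.5796
SE = √(s₁²/n₁ + s₂²/n₂) = √(2.4304 + 4.5796) = 2.6476
df (Welch-Satterthwaite) = (s₁²/n₁ + s₂²/n₂)² / [(s₁²/n₁)²/(n₁-1) + (s₂²/n₂)²/(n₂-1)] ≈ 45.89
t = (x̄₁ - x̄₂) / SE = (74.57 - 82.91) / 2.6476 = -8.34 / 2.6476 = -3.150
p-value = 0.0029

Since p-value < α = 0.1, we reject H₀.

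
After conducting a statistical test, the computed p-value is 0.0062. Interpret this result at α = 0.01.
Since p = 0.0062 < α = 0.01, reject H₀.
There is sufficient evidence to reject the null hypothesis; the result is statistically significant at the 0.01 level.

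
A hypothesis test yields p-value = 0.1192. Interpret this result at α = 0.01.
Since p = 0.1192 > α = 0.01, fail to reject H₀.
There is insufficient evidence to reject the null hypothesis; the result is not statistically significant at the 0.01 level.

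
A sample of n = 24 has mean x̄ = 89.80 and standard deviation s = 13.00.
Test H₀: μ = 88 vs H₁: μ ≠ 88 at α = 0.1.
One-sample t-test:
H₀: μ = 88
H₁: μ ≠ 88
df = n - 1 = 23
t = (x̄ - μ₀) / (s/√n) = (89.80 - 88) / (13.00/√24) = 0.678
p-value = 0.5043

Since p-value > α = 0.1, we fail to reject H₀.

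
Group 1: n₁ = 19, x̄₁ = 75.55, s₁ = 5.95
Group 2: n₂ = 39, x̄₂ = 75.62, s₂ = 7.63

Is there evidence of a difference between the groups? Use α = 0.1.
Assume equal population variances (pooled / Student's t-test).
Student's two-sample t-test (equal variances):
H₀: μ₁ = μ₂
H₁: μ₁ ≠ μ₂
df = n₁ + n₂ - 2 = 56
Pooled variance s_p² = [(n₁-1)s₁² + (n₂-1)s₂²] / (n₁ + n₂ - 2) = [(18)(5.95²) + (38)(7.63²)] / 56 = 50.8837
SE = √(s_p²(1/n₁ + 1/n₂)) = √(50.8837 × (1/19 + 1/39)) = 1.9957
t = (x̄₁ - x̄₂) / SE = (75.55 - 75.62) / 1.9957 = -0.07 / 1.9957 = -0.035
p-value = 0.9721

Since p-value > α = 0.1, we fail to reject H₀.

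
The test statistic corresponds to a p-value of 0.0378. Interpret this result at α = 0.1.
Since p = 0.0378 < α = 0.1, reject H₀.
There is sufficient evidence to reject the null hypothesis; the result is statistically significant at the 0.1 level.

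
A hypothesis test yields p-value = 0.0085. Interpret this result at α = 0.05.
Since p = 0.0085 < α = 0.05, reject H₀.
There is sufficient evidence to reject the null hypothesis; the result is statistically significant at the 0.05 level.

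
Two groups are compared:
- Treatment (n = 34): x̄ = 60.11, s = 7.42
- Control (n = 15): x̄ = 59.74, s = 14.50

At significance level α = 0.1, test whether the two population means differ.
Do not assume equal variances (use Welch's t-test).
Welch's two-sample t-test:
H₀: μ₁ = μ₂
H₁: μ₁ ≠ μ₂
s₁²/n₁ = 7.42²/34 = 1.6193,  s₂²/n₂ = 14.50²/15 = 14.0167
SE = √(s₁²/n₁ + s₂²/n₂) = √(1.6193 + 14.0167) = 3.9542
df (Welch-Satterthwaite) = (s₁²/n₁ + s₂²/n₂)² / [(s₁²/n₁)²/(n₁-1) + (s₂²/n₂)²/(n₂-1)] ≈ 17.32
t = (x̄₁ - x̄₂) / SE = (60.11 - 59.74) / 3.9542 = 0.37 / 3.9542 = 0.094
p-value = 0.9265

Since p-value > α = 0.1, we fail to reject H₀.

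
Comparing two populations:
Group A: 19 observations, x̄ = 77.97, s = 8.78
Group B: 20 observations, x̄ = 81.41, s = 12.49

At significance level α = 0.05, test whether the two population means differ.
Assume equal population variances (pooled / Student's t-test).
Student's two-sample t-test (equal variances):
H₀: μ₁ = μ₂
H₁: μ₁ ≠ μ₂
df = n₁ + n₂ - 2 = 37
Pooled variance s_p² = [(n₁-1)s₁² + (n₂-1)s₂²] / (n₁ + n₂ - 2) = [(18)(8.78²) + (19)(12.49²)] / 37 = 117.6106
SE = √(s_p²(1/n₁ + 1/n₂)) = √(117.6106 × (1/19 + 1/20)) = 3.4743
t = (x̄₁ - x̄₂) / SE = (77.97 - 81.41) / 3.4743 = -3.44 / 3.4743 = -0.990
p-value = 0.3285

Since p-value > α = 0.05, we fail to reject H₀.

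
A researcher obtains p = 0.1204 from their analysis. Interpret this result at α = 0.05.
Since p = 0.1204 > α = 0.05, fail to reject H₀.
There is insufficient evidence to reject the null hypothesis; the result is not statistically significant at the 0.05 level.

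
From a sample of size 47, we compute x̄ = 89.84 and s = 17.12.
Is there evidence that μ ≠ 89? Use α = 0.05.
One-sample t-test:
H₀: μ = 89
H₁: μ ≠ 89
df = n - 1 = 46
t = (x̄ - μ₀) / (s/√n) = (89.84 - 89) / (17.12/√47) = 0.336
p-value = 0.7381

Since p-value > α = 0.05, we fail to reject H₀.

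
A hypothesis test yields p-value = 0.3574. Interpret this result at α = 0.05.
Since p = 0.3574 > α = 0.05, fail to reject H₀.
There is insufficient evidence to reject the null hypothesis; the result is not statistically significant at the 0.05 level.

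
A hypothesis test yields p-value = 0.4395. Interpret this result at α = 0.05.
Since p = 0.4395 > α = 0.05, fail to reject H₀.
There is insufficient evidence to reject the null hypothesis; the result is not statistically significant at the 0.05 level.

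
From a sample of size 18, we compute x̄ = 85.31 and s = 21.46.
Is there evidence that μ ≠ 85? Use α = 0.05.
One-sample t-test:
H₀: μ = 85
H₁: μ ≠ 85
df = n - 1 = 17
t = (x̄ - μ₀) / (s/√n) = (85.31 - 85) / (21.46/√18) = 0.061
p-value = 0.9518

Since p-value > α = 0.05, we fail to reject H₀.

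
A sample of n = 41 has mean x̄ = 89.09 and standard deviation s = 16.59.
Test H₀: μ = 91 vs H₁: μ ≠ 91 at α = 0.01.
One-sample t-test:
H₀: μ = 91
H₁: μ ≠ 91
df = n - 1 = 40
t = (x̄ - μ₀) / (s/√n) = (89.09 - 91) / (16.59/√41) = -0.737
p-value = 0.4653

Since p-value > α = 0.01, we fail to reject H₀.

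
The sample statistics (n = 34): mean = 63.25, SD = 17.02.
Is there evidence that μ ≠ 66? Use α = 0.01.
One-sample t-test:
H₀: μ = 66
H₁: μ ≠ 66
df = n - 1 = 33
t = (x̄ - μ₀) / (s/√n) = (63.25 - 66) / (17.02/√34) = -0.942
p-value = 0.3530

Since p-value > α = 0.01, we fail to reject H₀.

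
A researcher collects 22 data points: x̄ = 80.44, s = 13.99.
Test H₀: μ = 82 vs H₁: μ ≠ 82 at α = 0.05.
One-sample t-test:
H₀: μ = 82
H₁: μ ≠ 82
df = n - 1 = 21
t = (x̄ - μ₀) / (s/√n) = (80.44 - 82) / (13.99/√22) = -0.523
p-value = 0.6064

Since p-value > α = 0.05, we fail to reject H₀.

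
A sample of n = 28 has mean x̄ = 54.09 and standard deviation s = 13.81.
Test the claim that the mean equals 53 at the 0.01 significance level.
One-sample t-test:
H₀: μ = 53
H₁: μ ≠ 53
df = n - 1 = 27
t = (x̄ - μ₀) / (s/√n) = (54.09 - 53) / (13.81/√28) = 0.418
p-value = 0.6795

Since p-value > α = 0.01, we fail to reject H₀.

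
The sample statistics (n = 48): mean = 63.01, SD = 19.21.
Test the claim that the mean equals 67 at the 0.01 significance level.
One-sample t-test:
H₀: μ = 67
H₁: μ ≠ 67
df = n - 1 = 47
t = (x̄ - μ₀) / (s/√n) = (63.01 - 67) / (19.21/√48) = -1.439
p-value = 0.1568

Since p-value > α = 0.01, we fail to reject H₀.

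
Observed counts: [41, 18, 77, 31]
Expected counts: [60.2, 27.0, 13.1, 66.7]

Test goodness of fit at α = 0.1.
Chi-square goodness of fit test:
H₀: observed counts match expected distribution
H₁: observed counts differ from expected distribution
df = k - 1 = 3
χ² = Σ(O - E)²/E
   = (41 - 60.2)²/60.2 + (18 - 27.0)²/27.0 + (77 - 13.1)²/13.1 + (31 - 66.7)²/66.7
   = 6.124 + 3.000 + 311.695 + 19.108
   = 339.93
p-value < 0.0001

Since p-value < α = 0.1, we reject H₀.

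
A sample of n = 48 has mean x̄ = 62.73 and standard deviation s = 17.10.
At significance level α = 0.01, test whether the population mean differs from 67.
One-sample t-test:
H₀: μ = 67
H₁: μ ≠ 67
df = n - 1 = 47
t = (x̄ - μ₀) / (s/√n) = (62.73 - 67) / (17.10/√48) = -1.730
p-value = 0.0902

Since p-value > α = 0.01, we fail to reject H₀.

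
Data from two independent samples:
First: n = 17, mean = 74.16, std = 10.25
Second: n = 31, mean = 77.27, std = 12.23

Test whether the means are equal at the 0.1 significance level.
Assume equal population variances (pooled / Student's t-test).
Student's two-sample t-test (equal variances):
H₀: μ₁ = μ₂
H₁: μ₁ ≠ μ₂
df = n₁ + n₂ - 2 = 46
Pooled variance s_p² = [(n₁-1)s₁² + (n₂-1)s₂²] / (n₁ + n₂ - 2) = [(16)(10.25²) + (30)(12.23²)] / 46 = 134.0910
SE = √(s_p²(1/n₁ + 1/n₂)) = √(134.0910 × (1/17 + 1/31)) = 3.4947
t = (x̄₁ - x̄₂) / SE = (74.16 - 77.27) / 3.4947 = -3.11 / 3.4947 = -0.890
p-value = 0.3781

Since p-value > α = 0.1, we fail to reject H₀.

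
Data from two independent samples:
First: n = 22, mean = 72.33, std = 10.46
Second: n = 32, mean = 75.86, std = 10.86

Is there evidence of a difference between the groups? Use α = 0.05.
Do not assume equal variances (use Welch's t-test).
Welch's two-sample t-test:
H₀: μ₁ = μ₂
H₁: μ₁ ≠ μ₂
s₁²/n₁ = 10.46²/22 = 4.9733,  s₂²/n₂ = 10.86²/32 = 3.6856
SE = √(s₁²/n₁ + s₂²/n₂) = √(4.9733 + 3.6856) = 2.9426
df (Welch-Satterthwaite) = (s₁²/n₁ + s₂²/n₂)² / [(s₁²/n₁)²/(n₁-1) + (s₂²/n₂)²/(n₂-1)] ≈ 46.40
t = (x̄₁ - x̄₂) / SE = (72.33 - 75.86) / 2.9426 = -3.53 / 2.9426 = -1.200
p-value = 0.2364

Since p-value > α = 0.05, we fail to reject H₀.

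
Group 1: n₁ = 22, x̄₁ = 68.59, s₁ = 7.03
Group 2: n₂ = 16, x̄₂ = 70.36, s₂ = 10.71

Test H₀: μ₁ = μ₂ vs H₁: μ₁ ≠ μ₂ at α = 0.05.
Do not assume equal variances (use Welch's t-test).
Welch's two-sample t-test:
H₀: μ₁ = μ₂
H₁: μ₁ ≠ μ₂
s₁²/n₁ = 7.03²/22 = 2.2464,  s₂²/n₂ = 10.71²/16 = 7.1690
SE = √(s₁²/n₁ + s₂²/n₂) = √(2.2464 + 7.1690) = 3.0685
df (Welch-Satterthwaite) = (s₁²/n₁ + s₂²/n₂)² / [(s₁²/n₁)²/(n₁-1) + (s₂²/n₂)²/(n₂-1)] ≈ 24.18
t = (x̄₁ - x̄₂) / SE = (68.59 - 70.36) / 3.0685 = -1.77 / 3.0685 = -0.577
p-value = 0.5694

Since p-value > α = 0.05, we fail to reject H₀.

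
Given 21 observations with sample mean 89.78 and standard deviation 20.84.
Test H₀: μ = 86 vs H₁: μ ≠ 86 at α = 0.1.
One-sample t-test:
H₀: μ = 86
H₁: μ ≠ 86
df = n - 1 = 20
t = (x̄ - μ₀) / (s/√n) = (89.78 - 86) / (20.84/√21) = 0.831
p-value = 0.4157

Since p-value > α = 0.1, we fail to reject H₀.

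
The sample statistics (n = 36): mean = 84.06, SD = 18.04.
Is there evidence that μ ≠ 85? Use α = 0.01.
One-sample t-test:
H₀: μ = 85
H₁: μ ≠ 85
df = n - 1 = 35
t = (x̄ - μ₀) / (s/√n) = (84.06 - 85) / (18.04/√36) = -0.313
p-value = 0.7564

Since p-value > α = 0.01, we fail to reject H₀.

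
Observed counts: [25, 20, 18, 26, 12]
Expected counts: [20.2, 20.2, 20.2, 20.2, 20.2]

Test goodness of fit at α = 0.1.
Chi-square goodness of fit test:
H₀: observed counts match expected distribution
H₁: observed counts differ from expected distribution
df = k - 1 = 4
χ² = Σ(O - E)²/E
   = (25 - 20.2)²/20.2 + (20 - 20.2)²/20.2 + (18 - 20.2)²/20.2 + (26 - 20.2)²/20.2 + (12 - 20.2)²/20.2
   = 1.141 + 0.002 + 0.240 + 1.665 + 3.329
   = 6.38
p-value = 0.1728

Since p-value > α = 0.1, we fail to reject H₀.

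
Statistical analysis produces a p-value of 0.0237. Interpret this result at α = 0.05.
Since p = 0.0237 < α = 0.05, reject H₀.
There is sufficient evidence to reject the null hypothesis; the result is statistically significant at the 0.05 level.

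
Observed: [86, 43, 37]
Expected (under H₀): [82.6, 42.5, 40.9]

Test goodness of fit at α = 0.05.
Chi-square goodness of fit test:
H₀: observed counts match expected distribution
H₁: observed counts differ from expected distribution
df = k - 1 = 2
χ² = Σ(O - E)²/E
   = (86 - 82.6)²/82.6 + (43 - 42.5)²/42.5 + (37 - 40.9)²/40.9
   = 0.140 + 0.006 + 0.372
   = 0.52
p-value = 0.7719

Since p-value > α = 0.05, we fail to reject H₀.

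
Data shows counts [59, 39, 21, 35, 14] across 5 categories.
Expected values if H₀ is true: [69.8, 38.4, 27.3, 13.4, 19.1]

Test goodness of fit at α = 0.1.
Chi-square goodness of fit test:
H₀: observed counts match expected distribution
H₁: observed counts differ from expected distribution
df = k - 1 = 4
χ² = Σ(O - E)²/E
   = (59 - 69.8)²/69.8 + (39 - 38.4)²/38.4 + (21 - 27.3)²/27.3 + (35 - 13.4)²/13.4 + (14 - 19.1)²/19.1
   = 1.671 + 0.009 + 1.454 + 34.818 + 1.362
   = 39.31
p-value < 0.0001

Since p-value < α = 0.1, we reject H₀.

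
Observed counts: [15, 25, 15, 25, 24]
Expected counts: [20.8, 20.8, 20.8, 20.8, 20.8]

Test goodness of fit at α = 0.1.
Chi-square goodness of fit test:
H₀: observed counts match expected distribution
H₁: observed counts differ from expected distribution
df = k - 1 = 4
χ² = Σ(O - E)²/E
   = (15 - 20.8)²/20.8 + (25 - 20.8)²/20.8 + (15 - 20.8)²/20.8 + (25 - 20.8)²/20.8 + (24 - 20.8)²/20.8
   = 1.617 + 0.848 + 1.617 + 0.848 + 0.492
   = 5.42
p-value = 0.2466

Since p-value > α = 0.1, we fail to reject H₀.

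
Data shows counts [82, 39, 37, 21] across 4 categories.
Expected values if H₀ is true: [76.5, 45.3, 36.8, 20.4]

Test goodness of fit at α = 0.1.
Chi-square goodness of fit test:
H₀: observed counts match expected distribution
H₁: observed counts differ from expected distribution
df = k - 1 = 3
χ² = Σ(O - E)²/E
   = (82 - 76.5)²/76.5 + (39 - 45.3)²/45.3 + (37 - 36.8)²/36.8 + (21 - 20.4)²/20.4
   = 0.395 + 0.876 + 0.001 + 0.018
   = 1.29
p-value = 0.7314

Since p-value > α = 0.1, we fail to reject H₀.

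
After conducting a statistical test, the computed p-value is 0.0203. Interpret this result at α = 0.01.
Since p = 0.0203 > α = 0.01, fail to reject H₀.
There is insufficient evidence to reject the null hypothesis; the result is not statistically significant at the 0.01 level.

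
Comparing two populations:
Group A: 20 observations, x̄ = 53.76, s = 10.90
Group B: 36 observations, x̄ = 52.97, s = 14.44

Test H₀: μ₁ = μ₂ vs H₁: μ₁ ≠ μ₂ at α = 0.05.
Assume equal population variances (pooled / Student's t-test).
Student's two-sample t-test (equal variances):
H₀: μ₁ = μ₂
H₁: μ₁ ≠ μ₂
df = n₁ + n₂ - 2 = 54
Pooled variance s_p² = [(n₁-1)s₁² + (n₂-1)s₂²] / (n₁ + n₂ - 2) = [(19)(10.90²) + (35)(14.44²)] / 54 = 176.9512
SE = √(s_p²(1/n₁ + 1/n₂)) = √(176.9512 × (1/20 + 1/36)) = 3.7098
t = (x̄₁ - x̄₂) / SE = (53.76 - 52.97) / 3.7098 = 0.79 / 3.7098 = 0.213
p-value = 0.8322

Since p-value > α = 0.05, we fail to reject H₀.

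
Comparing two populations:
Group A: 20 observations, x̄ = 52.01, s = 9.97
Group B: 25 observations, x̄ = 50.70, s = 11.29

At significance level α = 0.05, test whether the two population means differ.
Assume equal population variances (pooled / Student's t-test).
Student's two-sample t-test (equal variances):
H₀: μ₁ = μ₂
H₁: μ₁ ≠ μ₂
df = n₁ + n₂ - 2 = 43
Pooled variance s_p² = [(n₁-1)s₁² + (n₂-1)s₂²] / (n₁ + n₂ - 2) = [(19)(9.97²) + (24)(11.29²)] / 43 = 115.0641
SE = √(s_p²(1/n₁ + 1/n₂)) = √(115.0641 × (1/20 + 1/25)) = 3.2180
t = (x̄₁ - x̄₂) / SE = (52.01 - 50.70) / 3.2180 = 1.31 / 3.2180 = 0.407
p-value = 0.6860

Since p-value > α = 0.05, we fail to reject H₀.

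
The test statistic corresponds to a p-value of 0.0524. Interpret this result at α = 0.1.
Since p = 0.0524 < α = 0.1, reject H₀.
There is sufficient evidence to reject the null hypothesis; the result is statistically significant at the 0.1 level.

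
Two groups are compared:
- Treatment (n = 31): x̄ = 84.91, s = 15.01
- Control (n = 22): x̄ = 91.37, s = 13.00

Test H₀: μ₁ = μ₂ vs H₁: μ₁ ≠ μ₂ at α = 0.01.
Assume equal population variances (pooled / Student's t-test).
Student's two-sample t-test (equal variances):
H₀: μ₁ = μ₂
H₁: μ₁ ≠ μ₂
df = n₁ + n₂ - 2 = 51
Pooled variance s_p² = [(n₁-1)s₁² + (n₂-1)s₂²] / (n₁ + n₂ - 2) = [(30)(15.01²) + (21)(13.00²)] / 51 = 202.1177
SE = √(s_p²(1/n₁ + 1/n₂)) = √(202.1177 × (1/31 + 1/22)) = 3.9632
t = (x̄₁ - x̄₂) / SE = (84.91 - 91.37) / 3.9632 = -6.46 / 3.9632 = -1.630
p-value = 0.1093

Since p-value > α = 0.01, we fail to reject H₀.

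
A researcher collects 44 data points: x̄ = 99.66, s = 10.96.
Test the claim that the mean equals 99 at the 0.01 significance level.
One-sample t-test:
H₀: μ = 99
H₁: μ ≠ 99
df = n - 1 = 43
t = (x̄ - μ₀) / (s/√n) = (99.66 - 99) / (10.96/√44) = 0.399
p-value = 0.6915

Since p-value > α = 0.01, we fail to reject H₀.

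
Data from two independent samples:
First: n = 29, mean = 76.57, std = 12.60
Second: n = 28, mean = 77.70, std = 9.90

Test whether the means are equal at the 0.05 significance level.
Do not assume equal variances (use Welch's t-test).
Welch's two-sample t-test:
H₀: μ₁ = μ₂
H₁: μ₁ ≠ μ₂
s₁²/n₁ = 12.60²/29 = 5.4745,  s₂²/n₂ = 9.90²/28 = 3.5004
SE = √(s₁²/n₁ + s₂²/n₂) = √(5.4745 + 3.5004) = 2.9958
df (Welch-Satterthwaite) = (s₁²/n₁ + s₂²/n₂)² / [(s₁²/n₁)²/(n₁-1) + (s₂²/n₂)²/(n₂-1)] ≈ 52.85
t = (x̄₁ - x̄₂) / SE = (76.57 - 77.70) / 2.9958 = -1.13 / 2.9958 = -0.377
p-value = 0.7075

Since p-value > α = 0.05, we fail to reject H₀.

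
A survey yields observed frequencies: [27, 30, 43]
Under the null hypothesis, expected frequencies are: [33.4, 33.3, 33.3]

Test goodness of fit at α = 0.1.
Chi-square goodness of fit test:
H₀: observed counts match expected distribution
H₁: observed counts differ from expected distribution
df = k - 1 = 2
χ² = Σ(O - E)²/E
   = (27 - 33.4)²/33.4 + (30 - 33.3)²/33.3 + (43 - 33.3)²/33.3
   = 1.226 + 0.327 + 2.826
   = 4.38
p-value = 0.1120

Since p-value > α = 0.1, we fail to reject H₀.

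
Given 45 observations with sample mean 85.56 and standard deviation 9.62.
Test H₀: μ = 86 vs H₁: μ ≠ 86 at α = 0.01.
One-sample t-test:
H₀: μ = 86
H₁: μ ≠ 86
df = n - 1 = 44
t = (x̄ - μ₀) / (s/√n) = (85.56 - 86) / (9.62/√45) = -0.307
p-value = 0.7604

Since p-value > α = 0.01, we fail to reject H₀.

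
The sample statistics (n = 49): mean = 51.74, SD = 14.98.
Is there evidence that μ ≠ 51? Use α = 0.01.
One-sample t-test:
H₀: μ = 51
H₁: μ ≠ 51
df = n - 1 = 48
t = (x̄ - μ₀) / (s/√n) = (51.74 - 51) / (14.98/√49) = 0.346
p-value = 0.7310

Since p-value > α = 0.01, we fail to reject H₀.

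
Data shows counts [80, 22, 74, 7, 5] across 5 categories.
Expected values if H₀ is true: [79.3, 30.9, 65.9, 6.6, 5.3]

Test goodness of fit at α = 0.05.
Chi-square goodness of fit test:
H₀: observed counts match expected distribution
H₁: observed counts differ from expected distribution
df = k - 1 = 4
χ² = Σ(O - E)²/E
   = (80 - 79.3)²/79.3 + (22 - 30.9)²/30.9 + (74 - 65.9)²/65.9 + (7 - 6.6)²/6.6 + (5 - 5.3)²/5.3
   = 0.006 + 2.563 + 0.996 + 0.024 + 0.017
   = 3.61
p-value = 0.4619

Since p-value > α = 0.05, we fail to reject H₀.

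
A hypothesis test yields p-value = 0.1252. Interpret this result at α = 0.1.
Since p = 0.1252 > α = 0.1, fail to reject H₀.
There is insufficient evidence to reject the null hypothesis; the result is not statistically significant at the 0.1 level.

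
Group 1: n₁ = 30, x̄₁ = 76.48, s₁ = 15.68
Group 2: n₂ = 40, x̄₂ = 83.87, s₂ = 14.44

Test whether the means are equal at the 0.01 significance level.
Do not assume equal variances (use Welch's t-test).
Welch's two-sample t-test:
H₀: μ₁ = μ₂
H₁: μ₁ ≠ μ₂
s₁²/n₁ = 15.68²/30 = 8.1954,  s₂²/n₂ = 14.44²/40 = 5.2128
SE = √(s₁²/n₁ + s₂²/n₂) = √(8.1954 + 5.2128) = 3.6617
df (Welch-Satterthwaite) = (s₁²/n₁ + s₂²/n₂)² / [(s₁²/n₁)²/(n₁-1) + (s₂²/n₂)²/(n₂-1)] ≈ 59.67
t = (x̄₁ - x̄₂) / SE = (76.48 - 83.87) / 3.6617 = -7.39 / 3.6617 = -2.018
p-value = 0.0481

Since p-value > α = 0.01, we fail to reject H₀.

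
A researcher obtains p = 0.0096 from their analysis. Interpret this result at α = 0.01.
Since p = 0.0096 < α = 0.01, reject H₀.
There is sufficient evidence to reject the null hypothesis; the result is statistically significant at the 0.01 level.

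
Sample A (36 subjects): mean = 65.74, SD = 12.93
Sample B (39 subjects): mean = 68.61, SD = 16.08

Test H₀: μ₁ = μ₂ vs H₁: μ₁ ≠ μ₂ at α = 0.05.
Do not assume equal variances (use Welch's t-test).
Welch's two-sample t-test:
H₀: μ₁ = μ₂
H₁: μ₁ ≠ μ₂
s₁²/n₁ = 12.93²/36 = 4.6440,  s₂²/n₂ = 16.08²/39 = 6.6299
SE = √(s₁²/n₁ + s₂²/n₂) = √(4.6440 + 6.6299) = 3.3577
df (Welch-Satterthwaite) = (s₁²/n₁ + s₂²/n₂)² / [(s₁²/n₁)²/(n₁-1) + (s₂²/n₂)²/(n₂-1)] ≈ 71.69
t = (x̄₁ - x̄₂) / SE = (65.74 - 68.61) / 3.3577 = -2.87 / 3.3577 = -0.855
p-value = 0.3955

Since p-value > α = 0.05, we fail to reject H₀.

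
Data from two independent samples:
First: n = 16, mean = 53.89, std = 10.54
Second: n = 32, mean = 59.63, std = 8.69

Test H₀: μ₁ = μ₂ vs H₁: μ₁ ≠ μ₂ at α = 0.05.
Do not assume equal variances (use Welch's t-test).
Welch's two-sample t-test:
H₀: μ₁ = μ₂
H₁: μ₁ ≠ μ₂
s₁²/n₁ = 10.54²/16 = 6.9432,  s₂²/n₂ = 8.69²/32 = 2.3599
SE = √(s₁²/n₁ + s₂²/n₂) = √(6.9432 + 2.3599) = 3.0501
df (Welch-Satterthwaite) = (s₁²/n₁ + s₂²/n₂)² / [(s₁²/n₁)²/(n₁-1) + (s₂²/n₂)²/(n₂-1)] ≈ 25.50
t = (x̄₁ - x̄₂) / SE = (53.89 - 59.63) / 3.0501 = -5.74 / 3.0501 = -1.882
p-value = 0.0713

Since p-value > α = 0.05, we fail to reject H₀.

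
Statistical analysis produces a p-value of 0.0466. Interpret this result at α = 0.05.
Since p = 0.0466 < α = 0.05, reject H₀.
There is sufficient evidence to reject the null hypothesis; the result is statistically significant at the 0.05 level.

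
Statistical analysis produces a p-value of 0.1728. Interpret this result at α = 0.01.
Since p = 0.1728 > α = 0.01, fail to reject H₀.
There is insufficient evidence to reject the null hypothesis; the result is not statistically significant at the 0.01 level.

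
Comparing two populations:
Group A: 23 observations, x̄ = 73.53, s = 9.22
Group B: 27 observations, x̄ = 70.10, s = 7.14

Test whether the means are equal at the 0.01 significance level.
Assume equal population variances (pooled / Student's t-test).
Student's two-sample t-test (equal variances):
H₀: μ₁ = μ₂
H₁: μ₁ ≠ μ₂
df = n₁ + n₂ - 2 = 48
Pooled variance s_p² = [(n₁-1)s₁² + (n₂-1)s₂²] / (n₁ + n₂ - 2) = [(22)(9.22²) + (26)(7.14²)] / 48 = 66.5761
SE = √(s_p²(1/n₁ + 1/n₂)) = √(66.5761 × (1/23 + 1/27)) = 2.3153
t = (x̄₁ - x̄₂) / SE = (73.53 - 70.10) / 2.3153 = 3.43 / 2.3153 = 1.481
p-value = 0.1450

Since p-value > α = 0.01, we fail to reject H₀.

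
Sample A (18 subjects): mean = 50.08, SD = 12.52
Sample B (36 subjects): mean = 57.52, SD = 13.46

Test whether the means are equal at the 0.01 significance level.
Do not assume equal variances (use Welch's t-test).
Welch's two-sample t-test:
H₀: μ₁ = μ₂
H₁: μ₁ ≠ μ₂
s₁²/n₁ = 12.52²/18 = 8.7084,  s₂²/n₂ = 13.46²/36 = 5.0325
SE = √(s₁²/n₁ + s₂²/n₂) = √(8.7084 + 5.0325) = 3.7069
df (Welch-Satterthwaite) = (s₁²/n₁ + s₂²/n₂)² / [(s₁²/n₁)²/(n₁-1) + (s₂²/n₂)²/(n₂-1)] ≈ 36.42
t = (x̄₁ - x̄₂) / SE = (50.08 - 57.52) / 3.7069 = -7.44 / 3.7069 = -2.007
p-value = 0.0522

Since p-value > α = 0.01, we fail to reject H₀.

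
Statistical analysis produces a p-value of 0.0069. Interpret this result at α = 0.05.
Since p = 0.0069 < α = 0.05, reject H₀.
There is sufficient evidence to reject the null hypothesis; the result is statistically significant at the 0.05 level.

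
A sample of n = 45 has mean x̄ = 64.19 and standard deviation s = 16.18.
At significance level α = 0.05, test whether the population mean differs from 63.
One-sample t-test:
H₀: μ = 63
H₁: μ ≠ 63
df = n - 1 = 44
t = (x̄ - μ₀) / (s/√n) = (64.19 - 63) / (16.18/√45) = 0.493
p-value = 0.6242

Since p-value > α = 0.05, we fail to reject H₀.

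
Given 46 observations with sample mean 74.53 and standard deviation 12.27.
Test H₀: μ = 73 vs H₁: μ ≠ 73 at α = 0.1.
One-sample t-test:
H₀: μ = 73
H₁: μ ≠ 73
df = n - 1 = 45
t = (x̄ - μ₀) / (s/√n) = (74.53 - 73) / (12.27/√46) = 0.846
p-value = 0.4022

Since p-value > α = 0.1, we fail to reject H₀.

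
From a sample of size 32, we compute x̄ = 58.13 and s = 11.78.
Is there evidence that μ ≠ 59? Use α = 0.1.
One-sample t-test:
H₀: μ = 59
H₁: μ ≠ 59
df = n - 1 = 31
t = (x̄ - μ₀) / (s/√n) = (58.13 - 59) / (11.78/√32) = -0.418
p-value = 0.6790

Since p-value > α = 0.1, we fail to reject H₀.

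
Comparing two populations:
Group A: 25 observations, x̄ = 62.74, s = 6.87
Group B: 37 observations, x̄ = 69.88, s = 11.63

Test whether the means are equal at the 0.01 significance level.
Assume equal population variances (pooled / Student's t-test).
Student's two-sample t-test (equal variances):
H₀: μ₁ = μ₂
H₁: μ₁ ≠ μ₂
df = n₁ + n₂ - 2 = 60
Pooled variance s_p² = [(n₁-1)s₁² + (n₂-1)s₂²] / (n₁ + n₂ - 2) = [(24)(6.87²) + (36)(11.63²)] / 60 = 100.0329
SE = √(s_p²(1/n₁ + 1/n₂)) = √(100.0329 × (1/25 + 1/37)) = 2.5894
t = (x̄₁ - x̄₂) / SE = (62.74 - 69.88) / 2.5894 = -7.14 / 2.5894 = -2.757
p-value = 0.0077

Since p-value < α = 0.01, we reject H₀.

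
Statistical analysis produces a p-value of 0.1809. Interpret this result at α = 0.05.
Since p = 0.1809 > α = 0.05, fail to reject H₀.
There is insufficient evidence to reject the null hypothesis; the result is not statistically significant at the 0.05 level.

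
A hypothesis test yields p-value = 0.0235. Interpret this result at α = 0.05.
Since p = 0.0235 < α = 0.05, reject H₀.
There is sufficient evidence to reject the null hypothesis; the result is statistically significant at the 0.05 level.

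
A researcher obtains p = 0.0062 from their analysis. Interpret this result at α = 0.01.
Since p = 0.0062 < α = 0.01, reject H₀.
There is sufficient evidence to reject the null hypothesis; the result is statistically significant at the 0.01 level.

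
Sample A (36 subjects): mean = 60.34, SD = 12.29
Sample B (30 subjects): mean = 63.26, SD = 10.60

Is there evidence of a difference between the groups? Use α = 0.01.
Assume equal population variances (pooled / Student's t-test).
Student's two-sample t-test (equal variances):
H₀: μ₁ = μ₂
H₁: μ₁ ≠ μ₂
df = n₁ + n₂ - 2 = 64
Pooled variance s_p² = [(n₁-1)s₁² + (n₂-1)s₂²] / (n₁ + n₂ - 2) = [(35)(12.29²) + (29)(10.60²)] / 64 = 133.5154
SE = √(s_p²(1/n₁ + 1/n₂)) = √(133.5154 × (1/36 + 1/30)) = 2.8564
t = (x̄₁ - x̄₂) / SE = (60.34 - 63.26) / 2.8564 = -2.92 / 2.8564 = -1.022
p-value = 0.3105

Since p-value > α = 0.01, we fail to reject H₀.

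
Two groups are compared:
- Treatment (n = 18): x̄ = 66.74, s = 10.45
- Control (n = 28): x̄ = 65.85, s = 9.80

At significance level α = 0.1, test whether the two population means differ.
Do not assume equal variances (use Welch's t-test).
Welch's two-sample t-test:
H₀: μ₁ = μ₂
H₁: μ₁ ≠ μ₂
s₁²/n₁ = 10.45²/18 = 6.0668,  s₂²/n₂ = 9.80²/28 = 3.4300
SE = √(s₁²/n₁ + s₂²/n₂) = √(6.0668 + 3.4300) = 3.0817
df (Welch-Satterthwaite) = (s₁²/n₁ + s₂²/n₂)² / [(s₁²/n₁)²/(n₁-1) + (s₂²/n₂)²/(n₂-1)] ≈ 34.68
t = (x̄₁ - x̄₂) / SE = (66.74 - 65.85) / 3.0817 = 0.89 / 3.0817 = 0.289
p-value = 0.7745

Since p-value > α = 0.1, we fail to reject H₀.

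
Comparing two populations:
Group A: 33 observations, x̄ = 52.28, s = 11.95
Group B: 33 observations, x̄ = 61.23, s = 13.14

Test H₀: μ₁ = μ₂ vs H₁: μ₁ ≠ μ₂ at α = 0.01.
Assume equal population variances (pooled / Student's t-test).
Student's two-sample t-test (equal variances):
H₀: μ₁ = μ₂
H₁: μ₁ ≠ μ₂
df = n₁ + n₂ - 2 = 64
Pooled variance s_p² = [(n₁-1)s₁² + (n₂-1)s₂²] / (n₁ + n₂ - 2) = [(32)(11.95²) + (32)(13.14²)] / 64 = 157.7310
SE = √(s_p²(1/n₁ + 1/n₂)) = √(157.7310 × (1/33 + 1/33)) = 3.0918
t = (x̄₁ - x̄₂) / SE = (52.28 - 61.23) / 3.0918 = -8.95 / 3.0918 = -2.895
p-value = 0.0052

Since p-value < α = 0.01, we reject H₀.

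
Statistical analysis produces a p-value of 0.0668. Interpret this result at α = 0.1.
Since p = 0.0668 < α = 0.1, reject H₀.
There is sufficient evidence to reject the null hypothesis; the result is statistically significant at the 0.1 level.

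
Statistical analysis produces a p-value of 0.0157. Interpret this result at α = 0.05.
Since p = 0.0157 < α = 0.05, reject H₀.
There is sufficient evidence to reject the null hypothesis; the result is statistically significant at the 0.05 level.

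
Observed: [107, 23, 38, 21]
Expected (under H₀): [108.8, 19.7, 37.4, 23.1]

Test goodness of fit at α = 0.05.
Chi-square goodness of fit test:
H₀: observed counts match expected distribution
H₁: observed counts differ from expected distribution
df = k - 1 = 3
χ² = Σ(O - E)²/E
   = (107 - 108.8)²/108.8 + (23 - 19.7)²/19.7 + (38 - 37.4)²/37.4 + (21 - 23.1)²/23.1
   = 0.030 + 0.553 + 0.010 + 0.191
   = 0.78
p-value = 0.8535

Since p-value > α = 0.05, we fail to reject H₀.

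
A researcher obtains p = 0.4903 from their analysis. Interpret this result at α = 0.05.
Since p = 0.4903 > α = 0.05, fail to reject H₀.
There is insufficient evidence to reject the null hypothesis; the result is not statistically significant at the 0.05 level.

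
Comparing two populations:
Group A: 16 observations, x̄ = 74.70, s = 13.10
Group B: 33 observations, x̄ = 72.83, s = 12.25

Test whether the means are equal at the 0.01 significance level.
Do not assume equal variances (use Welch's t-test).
Welch's two-sample t-test:
H₀: μ₁ = μ₂
H₁: μ₁ ≠ μ₂
s₁²/n₁ = 13.10²/16 = 10.7256,  s₂²/n₂ = 12.25²/33 = 4.5473
SE = √(s₁²/n₁ + s₂²/n₂) = √(10.7256 + 4.5473) = 3.9081
df (Welch-Satterthwaite) = (s₁²/n₁ + s₂²/n₂)² / [(s₁²/n₁)²/(n₁-1) + (s₂²/n₂)²/(n₂-1)] ≈ 28.05
t = (x̄₁ - x̄₂) / SE = (74.70 - 72.83) / 3.9081 = 1.87 / 3.9081 = 0.478
p-value = 0.6360

Since p-value > α = 0.01, we fail to reject H₀.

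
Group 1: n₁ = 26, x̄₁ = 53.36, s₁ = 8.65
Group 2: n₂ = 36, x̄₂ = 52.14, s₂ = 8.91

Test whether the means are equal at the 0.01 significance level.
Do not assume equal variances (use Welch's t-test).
Welch's two-sample t-test:
H₀: μ₁ = μ₂
H₁: μ₁ ≠ μ₂
s₁²/n₁ = 8.65²/26 = 2.8778,  s₂²/n₂ = 8.91²/36 = 2.2052
SE = √(s₁²/n₁ + s₂²/n₂) = √(2.8778 + 2.2052) = 2.2546
df (Welch-Satterthwaite) = (s₁²/n₁ + s₂²/n₂)² / [(s₁²/n₁)²/(n₁-1) + (s₂²/n₂)²/(n₂-1)] ≈ 54.95
t = (x̄₁ - x̄₂) / SE = (53.36 - 52.14) / 2.2546 = 1.22 / 2.2546 = 0.541
p-value = 0.5906

Since p-value > α = 0.01, we fail to reject H₀.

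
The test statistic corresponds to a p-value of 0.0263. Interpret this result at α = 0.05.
Since p = 0.0263 < α = 0.05, reject H₀.
There is sufficient evidence to reject the null hypothesis; the result is statistically significant at the 0.05 level.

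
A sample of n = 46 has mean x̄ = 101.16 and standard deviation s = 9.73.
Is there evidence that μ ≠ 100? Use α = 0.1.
One-sample t-test:
H₀: μ = 100
H₁: μ ≠ 100
df = n - 1 = 45
t = (x̄ - μ₀) / (s/√n) = (101.16 - 100) / (9.73/√46) = 0.809
p-value = 0.4230

Since p-value > α = 0.1, we fail to reject H₀.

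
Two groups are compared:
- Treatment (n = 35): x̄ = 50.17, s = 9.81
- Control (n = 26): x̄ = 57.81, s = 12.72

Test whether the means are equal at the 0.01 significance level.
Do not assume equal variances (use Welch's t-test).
Welch's two-sample t-test:
H₀: μ₁ = μ₂
H₁: μ₁ ≠ μ₂
s₁²/n₁ = 9.81²/35 = 2.7496,  s₂²/n₂ = 12.72²/26 = 6.2230
SE = √(s₁²/n₁ + s₂²/n₂) = √(2.7496 + 6.2230) = 2.9954
df (Welch-Satterthwaite) = (s₁²/n₁ + s₂²/n₂)² / [(s₁²/n₁)²/(n₁-1) + (s₂²/n₂)²/(n₂-1)] ≈ 45.45
t = (x̄₁ - x̄₂) / SE = (50.17 - 57.81) / 2.9954 = -7.64 / 2.9954 = -2.551
p-value = 0.0142

Since p-value > α = 0.01, we fail to reject H₀.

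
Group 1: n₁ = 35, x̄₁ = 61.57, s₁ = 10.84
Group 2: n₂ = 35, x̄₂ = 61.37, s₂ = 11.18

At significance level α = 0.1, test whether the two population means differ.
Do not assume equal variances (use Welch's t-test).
Welch's two-sample t-test:
H₀: μ₁ = μ₂
H₁: μ₁ ≠ μ₂
s₁²/n₁ = 10.84²/35 = 3.3573,  s₂²/n₂ = 11.18²/35 = 3.5712
SE = √(s₁²/n₁ + s₂²/n₂) = √(3.3573 + 3.5712) = 2.6322
df (Welch-Satterthwaite) = (s₁²/n₁ + s₂²/n₂)² / [(s₁²/n₁)²/(n₁-1) + (s₂²/n₂)²/(n₂-1)] ≈ 67.94
t = (x̄₁ - x̄₂) / SE = (61.57 - 61.37) / 2.6322 = 0.20 / 2.6322 = 0.076
p-value = 0.9397

Since p-value > α = 0.1, we fail to reject H₀.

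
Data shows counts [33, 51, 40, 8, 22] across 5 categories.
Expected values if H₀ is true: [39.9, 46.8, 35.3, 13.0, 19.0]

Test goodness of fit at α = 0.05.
Chi-square goodness of fit test:
H₀: observed counts match expected distribution
H₁: observed counts differ from expected distribution
df = k - 1 = 4
χ² = Σ(O - E)²/E
   = (33 - 39.9)²/39.9 + (51 - 46.8)²/46.8 + (40 - 35.3)²/35.3 + (8 - 13.0)²/13.0 + (22 - 19.0)²/19.0
   = 1.193 + 0.377 + 0.626 + 1.923 + 0.474
   = 4.59
p-value = 0.3317

Since p-value > α = 0.05, we fail to reject H₀.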